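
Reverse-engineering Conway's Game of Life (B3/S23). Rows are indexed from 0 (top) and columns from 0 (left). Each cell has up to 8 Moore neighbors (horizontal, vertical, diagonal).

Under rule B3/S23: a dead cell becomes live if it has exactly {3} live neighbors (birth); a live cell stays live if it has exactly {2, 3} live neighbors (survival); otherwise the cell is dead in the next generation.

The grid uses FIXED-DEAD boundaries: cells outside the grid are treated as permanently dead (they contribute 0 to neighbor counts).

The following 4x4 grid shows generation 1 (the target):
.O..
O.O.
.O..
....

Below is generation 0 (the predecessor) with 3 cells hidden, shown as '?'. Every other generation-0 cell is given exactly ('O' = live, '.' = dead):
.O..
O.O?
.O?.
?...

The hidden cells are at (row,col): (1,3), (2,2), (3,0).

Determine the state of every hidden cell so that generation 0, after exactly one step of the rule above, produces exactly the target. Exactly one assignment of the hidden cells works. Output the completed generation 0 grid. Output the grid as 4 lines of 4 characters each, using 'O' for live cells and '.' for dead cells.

Answer: .O..
O.O.
.O..
....

Derivation:
Hidden generation-0 cells (in order): (1,3), (2,2), (3,0).
A hidden cell only influences target cells in its own 3x3 neighborhood. Try each of the 2^3 = 8 assignments, step the completed generation 0 forward once under B3/S23, and compare with the target:
  (1,3)=. (2,2)=. (3,0)=. -> step reproduces the target at every cell -> ACCEPT
  (1,3)=. (2,2)=. (3,0)=O -> step gives (2,0)='O' but target has '.' -> reject
  (1,3)=. (2,2)=O (3,0)=. -> step gives (2,2)='O' but target has '.' -> reject
  (1,3)=. (2,2)=O (3,0)=O -> step gives (2,0)='O' but target has '.' -> reject
  (1,3)=O (2,2)=. (3,0)=. -> step gives (0,2)='O' but target has '.' -> reject
  (1,3)=O (2,2)=. (3,0)=O -> step gives (0,2)='O' but target has '.' -> reject
  (1,3)=O (2,2)=O (3,0)=. -> step gives (0,2)='O' but target has '.' -> reject
  (1,3)=O (2,2)=O (3,0)=O -> step gives (0,2)='O' but target has '.' -> reject
Unique solution: (1,3)=dead, (2,2)=dead, (3,0)=dead.
Check: live-neighbor counts of every cell in the completed generation 0:
2221
2421
2221
1110
Applying B3/S23 to generation 0 with these counts gives:
.O..
O.O.
.O..
....
which matches the target exactly.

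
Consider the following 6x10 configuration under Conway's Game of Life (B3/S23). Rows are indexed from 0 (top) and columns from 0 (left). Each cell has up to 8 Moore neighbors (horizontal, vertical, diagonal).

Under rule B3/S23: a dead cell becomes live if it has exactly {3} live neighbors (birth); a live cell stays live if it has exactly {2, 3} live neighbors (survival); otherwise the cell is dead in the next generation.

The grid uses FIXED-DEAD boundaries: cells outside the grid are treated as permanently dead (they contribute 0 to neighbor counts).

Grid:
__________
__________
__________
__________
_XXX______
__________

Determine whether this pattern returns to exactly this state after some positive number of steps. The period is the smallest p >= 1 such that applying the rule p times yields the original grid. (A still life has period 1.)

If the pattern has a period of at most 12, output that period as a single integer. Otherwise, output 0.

Answer: 2

Derivation:
Simulating and comparing each generation to the original:
Gen 0 (original, given above): 3 live cells
Gen 1: 3 live cells, differs from original
Gen 2: 3 live cells, MATCHES original -> period = 2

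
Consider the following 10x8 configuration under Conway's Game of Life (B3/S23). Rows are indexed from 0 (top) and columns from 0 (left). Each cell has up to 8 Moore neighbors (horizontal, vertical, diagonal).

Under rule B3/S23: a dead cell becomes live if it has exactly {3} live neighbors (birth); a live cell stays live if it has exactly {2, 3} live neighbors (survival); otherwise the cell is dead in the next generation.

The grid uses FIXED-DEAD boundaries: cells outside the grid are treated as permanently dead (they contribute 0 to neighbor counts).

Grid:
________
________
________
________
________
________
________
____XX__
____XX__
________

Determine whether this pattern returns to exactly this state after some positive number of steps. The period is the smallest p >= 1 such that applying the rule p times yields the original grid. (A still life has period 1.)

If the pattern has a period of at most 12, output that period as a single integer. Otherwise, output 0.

Answer: 1

Derivation:
Simulating and comparing each generation to the original:
Gen 0 (original, given above): 4 live cells
Gen 1: 4 live cells, MATCHES original -> period = 1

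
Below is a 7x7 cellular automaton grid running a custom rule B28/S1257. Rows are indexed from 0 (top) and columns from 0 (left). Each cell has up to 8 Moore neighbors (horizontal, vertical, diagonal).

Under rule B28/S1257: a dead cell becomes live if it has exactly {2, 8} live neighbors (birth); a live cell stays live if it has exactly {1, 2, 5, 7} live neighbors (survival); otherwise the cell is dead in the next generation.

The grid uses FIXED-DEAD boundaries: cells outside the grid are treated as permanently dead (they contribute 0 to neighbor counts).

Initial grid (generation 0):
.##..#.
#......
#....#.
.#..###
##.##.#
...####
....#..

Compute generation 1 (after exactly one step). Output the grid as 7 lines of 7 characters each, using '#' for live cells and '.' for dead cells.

Answer: ###....
#.#.###
#......
.....#.
##...#.
##..###
......#

Derivation:
Simulating step by step:
Generation 0 (given above): 20 live cells
Generation 1: 19 live cells
(generation 1 grid is the final answer)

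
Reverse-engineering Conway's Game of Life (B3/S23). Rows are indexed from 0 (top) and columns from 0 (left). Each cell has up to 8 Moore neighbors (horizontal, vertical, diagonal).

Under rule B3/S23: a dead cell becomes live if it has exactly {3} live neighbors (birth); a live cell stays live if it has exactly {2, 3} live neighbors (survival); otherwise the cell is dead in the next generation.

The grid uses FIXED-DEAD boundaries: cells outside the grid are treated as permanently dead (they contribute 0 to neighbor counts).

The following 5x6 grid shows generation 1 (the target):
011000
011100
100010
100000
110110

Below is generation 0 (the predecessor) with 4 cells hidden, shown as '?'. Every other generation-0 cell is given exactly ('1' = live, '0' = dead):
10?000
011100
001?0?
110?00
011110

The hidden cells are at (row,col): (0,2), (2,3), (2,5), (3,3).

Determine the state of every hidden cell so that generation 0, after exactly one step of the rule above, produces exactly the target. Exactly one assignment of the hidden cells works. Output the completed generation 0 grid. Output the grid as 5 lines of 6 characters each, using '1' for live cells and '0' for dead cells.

Answer: 100000
011100
001001
110100
011110

Derivation:
Hidden generation-0 cells (in order): (0,2), (2,3), (2,5), (3,3).
A hidden cell only influences target cells in its own 3x3 neighborhood. Try each of the 2^4 = 16 assignments, step the completed generation 0 forward once under B3/S23, and compare with the target:
  (0,2)=0 (2,3)=0 (2,5)=0 (3,3)=0 -> step gives (2,3)='1' but target has '0' -> reject
  (0,2)=0 (2,3)=0 (2,5)=0 (3,3)=1 -> step gives (2,4)='0' but target has '1' -> reject
  (0,2)=0 (2,3)=0 (2,5)=1 (3,3)=0 -> step gives (2,3)='1' but target has '0' -> reject
  (0,2)=0 (2,3)=0 (2,5)=1 (3,3)=1 -> step reproduces the target at every cell -> ACCEPT
  (0,2)=0 (2,3)=1 (2,5)=0 (3,3)=0 -> step gives (1,2)='0' but target has '1' -> reject
  (0,2)=0 (2,3)=1 (2,5)=0 (3,3)=1 -> step gives (1,2)='0' but target has '1' -> reject
  (0,2)=0 (2,3)=1 (2,5)=1 (3,3)=0 -> step gives (1,2)='0' but target has '1' -> reject
  (0,2)=0 (2,3)=1 (2,5)=1 (3,3)=1 -> step gives (1,2)='0' but target has '1' -> reject
  (0,2)=1 (2,3)=0 (2,5)=0 (3,3)=0 -> step gives (0,1)='0' but target has '1' -> reject
  (0,2)=1 (2,3)=0 (2,5)=0 (3,3)=1 -> step gives (0,1)='0' but target has '1' -> reject
  (0,2)=1 (2,3)=0 (2,5)=1 (3,3)=0 -> step gives (0,1)='0' but target has '1' -> reject
  (0,2)=1 (2,3)=0 (2,5)=1 (3,3)=1 -> step gives (0,1)='0' but target has '1' -> reject
  (0,2)=1 (2,3)=1 (2,5)=0 (3,3)=0 -> step gives (0,1)='0' but target has '1' -> reject
  (0,2)=1 (2,3)=1 (2,5)=0 (3,3)=1 -> step gives (0,1)='0' but target has '1' -> reject
  (0,2)=1 (2,3)=1 (2,5)=1 (3,3)=0 -> step gives (0,1)='0' but target has '1' -> reject
  (0,2)=1 (2,3)=1 (2,5)=1 (3,3)=1 -> step gives (0,1)='0' but target has '1' -> reject
Unique solution: (0,2)=dead, (2,3)=dead, (2,5)=live, (3,3)=live.
Check: live-neighbor counts of every cell in the completed generation 0:
133210
233221
355430
246442
334321
Applying B3/S23 to generation 0 with these counts gives:
011000
011100
100010
100000
110110
which matches the target exactly.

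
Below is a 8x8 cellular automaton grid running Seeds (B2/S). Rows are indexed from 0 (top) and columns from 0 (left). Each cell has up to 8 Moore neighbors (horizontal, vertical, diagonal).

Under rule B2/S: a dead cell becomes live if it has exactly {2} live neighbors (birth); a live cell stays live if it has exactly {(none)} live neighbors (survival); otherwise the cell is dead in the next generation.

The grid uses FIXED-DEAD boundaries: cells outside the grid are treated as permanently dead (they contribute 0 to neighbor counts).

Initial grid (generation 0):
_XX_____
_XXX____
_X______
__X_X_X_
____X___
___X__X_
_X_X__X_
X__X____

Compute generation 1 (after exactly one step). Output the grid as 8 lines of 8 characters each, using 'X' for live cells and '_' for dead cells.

Answer: X_______
________
X___XX__
_X______
__X___XX
_______X
X____X_X
_X__X___

Derivation:
Simulating step by step:
Generation 0 (given above): 17 live cells
Generation 1: 14 live cells
(generation 1 grid is the final answer)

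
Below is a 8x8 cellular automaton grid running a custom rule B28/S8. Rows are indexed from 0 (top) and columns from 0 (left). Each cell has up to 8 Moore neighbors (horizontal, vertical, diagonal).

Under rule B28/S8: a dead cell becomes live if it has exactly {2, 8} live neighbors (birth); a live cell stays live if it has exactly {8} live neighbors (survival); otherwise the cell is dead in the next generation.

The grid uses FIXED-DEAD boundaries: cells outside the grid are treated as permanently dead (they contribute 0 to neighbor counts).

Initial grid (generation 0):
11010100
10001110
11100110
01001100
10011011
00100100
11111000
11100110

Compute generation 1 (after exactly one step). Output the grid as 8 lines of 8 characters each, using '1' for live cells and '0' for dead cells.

Answer: 00100000
00000001
00000001
00000000
00000000
00000001
00000000
00000000

Derivation:
Simulating step by step:
Generation 0 (given above): 33 live cells
Generation 1: 4 live cells
(generation 1 grid is the final answer)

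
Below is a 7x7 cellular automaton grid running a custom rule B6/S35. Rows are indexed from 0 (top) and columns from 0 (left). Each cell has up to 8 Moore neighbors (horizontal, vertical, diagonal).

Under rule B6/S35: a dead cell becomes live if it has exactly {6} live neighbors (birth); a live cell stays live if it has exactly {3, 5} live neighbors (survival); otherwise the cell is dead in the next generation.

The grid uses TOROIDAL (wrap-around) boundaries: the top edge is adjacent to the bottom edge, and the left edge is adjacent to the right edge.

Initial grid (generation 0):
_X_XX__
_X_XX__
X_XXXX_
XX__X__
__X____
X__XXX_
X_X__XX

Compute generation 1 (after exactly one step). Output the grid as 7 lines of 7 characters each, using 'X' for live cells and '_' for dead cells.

Simulating step by step:
Generation 0 (given above): 23 live cells
Generation 1: 14 live cells
(generation 1 grid is the final answer)

Answer: _X_____
_XX____
X__XXX_
____X__
_______
___XXX_
X_X_X__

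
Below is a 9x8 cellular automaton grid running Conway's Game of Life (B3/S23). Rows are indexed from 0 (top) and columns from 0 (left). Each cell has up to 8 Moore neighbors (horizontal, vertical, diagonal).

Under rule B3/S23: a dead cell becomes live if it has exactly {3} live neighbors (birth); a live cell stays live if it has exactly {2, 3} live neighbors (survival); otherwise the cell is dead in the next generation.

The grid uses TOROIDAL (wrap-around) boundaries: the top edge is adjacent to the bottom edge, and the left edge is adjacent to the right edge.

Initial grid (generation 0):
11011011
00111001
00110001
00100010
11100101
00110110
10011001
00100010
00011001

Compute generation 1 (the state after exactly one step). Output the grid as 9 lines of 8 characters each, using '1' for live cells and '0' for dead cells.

Answer: 01000010
00000100
01001011
00000010
10001101
00000100
01001001
10100110
01001000

Derivation:
Simulating step by step:
Generation 0 (given above): 33 live cells
Generation 1: 22 live cells
(generation 1 grid is the final answer)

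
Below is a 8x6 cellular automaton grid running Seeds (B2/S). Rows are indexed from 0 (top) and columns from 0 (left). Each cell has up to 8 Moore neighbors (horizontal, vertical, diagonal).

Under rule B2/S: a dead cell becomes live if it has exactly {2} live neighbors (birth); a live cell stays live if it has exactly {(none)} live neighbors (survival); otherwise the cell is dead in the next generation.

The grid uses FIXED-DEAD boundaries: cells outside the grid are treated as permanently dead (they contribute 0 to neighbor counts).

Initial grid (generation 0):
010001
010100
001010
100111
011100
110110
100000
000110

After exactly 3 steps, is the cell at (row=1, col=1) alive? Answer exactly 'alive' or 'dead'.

Simulating step by step:
Generation 0 (given above): 20 live cells
Generation 1: 6 live cells
100010
100001
100000
000000
000000
000000
000001
000000
Generation 2: 4 live cells
010001
000010
010000
000000
000000
000000
000000
000000
Generation 3: 5 live cells
000010
111001
000000
000000
000000
000000
000000
000000

Cell (1,1) at generation 3: 1 -> alive

Answer: alive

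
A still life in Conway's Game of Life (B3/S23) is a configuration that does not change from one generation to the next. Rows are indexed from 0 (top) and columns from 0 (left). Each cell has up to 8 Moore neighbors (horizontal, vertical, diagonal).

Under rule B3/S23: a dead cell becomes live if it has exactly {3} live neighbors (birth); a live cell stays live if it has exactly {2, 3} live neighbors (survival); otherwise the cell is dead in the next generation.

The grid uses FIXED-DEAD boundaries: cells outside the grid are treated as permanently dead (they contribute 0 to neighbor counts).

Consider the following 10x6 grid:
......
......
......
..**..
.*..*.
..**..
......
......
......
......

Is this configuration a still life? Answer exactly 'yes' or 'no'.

Compute generation 1 and compare to generation 0 (given above):
Generation 1:
......
......
......
..**..
.*..*.
..**..
......
......
......
......
The grids are IDENTICAL -> still life.

Answer: yes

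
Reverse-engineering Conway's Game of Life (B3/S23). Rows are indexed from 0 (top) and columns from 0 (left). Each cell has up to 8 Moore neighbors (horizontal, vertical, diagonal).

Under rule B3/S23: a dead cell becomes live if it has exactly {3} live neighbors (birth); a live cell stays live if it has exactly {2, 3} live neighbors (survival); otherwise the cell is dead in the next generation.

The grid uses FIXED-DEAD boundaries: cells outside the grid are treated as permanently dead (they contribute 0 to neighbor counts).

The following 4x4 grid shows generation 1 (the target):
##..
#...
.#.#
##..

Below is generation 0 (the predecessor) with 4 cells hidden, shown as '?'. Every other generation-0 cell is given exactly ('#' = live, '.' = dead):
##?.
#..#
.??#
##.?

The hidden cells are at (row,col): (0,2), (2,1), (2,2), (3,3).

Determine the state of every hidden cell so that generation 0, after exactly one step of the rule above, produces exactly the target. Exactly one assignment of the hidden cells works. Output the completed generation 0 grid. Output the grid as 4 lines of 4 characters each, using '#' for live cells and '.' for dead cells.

Answer: ##..
#..#
.#.#
##.#

Derivation:
Hidden generation-0 cells (in order): (0,2), (2,1), (2,2), (3,3).
A hidden cell only influences target cells in its own 3x3 neighborhood. Try each of the 2^4 = 16 assignments, step the completed generation 0 forward once under B3/S23, and compare with the target:
  (0,2)=. (2,1)=. (2,2)=. (3,3)=. -> step gives (1,1)='#' but target has '.' -> reject
  (0,2)=. (2,1)=. (2,2)=. (3,3)=# -> step gives (1,1)='#' but target has '.' -> reject
  (0,2)=. (2,1)=. (2,2)=# (3,3)=. -> step gives (1,3)='#' but target has '.' -> reject
  (0,2)=. (2,1)=. (2,2)=# (3,3)=# -> step gives (1,3)='#' but target has '.' -> reject
  (0,2)=. (2,1)=# (2,2)=. (3,3)=. -> step gives (2,3)='.' but target has '#' -> reject
  (0,2)=. (2,1)=# (2,2)=. (3,3)=# -> step reproduces the target at every cell -> ACCEPT
  (0,2)=. (2,1)=# (2,2)=# (3,3)=. -> step gives (1,3)='#' but target has '.' -> reject
  (0,2)=. (2,1)=# (2,2)=# (3,3)=# -> step gives (1,3)='#' but target has '.' -> reject
  (0,2)=# (2,1)=. (2,2)=. (3,3)=. -> step gives (0,2)='#' but target has '.' -> reject
  (0,2)=# (2,1)=. (2,2)=. (3,3)=# -> step gives (0,2)='#' but target has '.' -> reject
  (0,2)=# (2,1)=. (2,2)=# (3,3)=. -> step gives (0,2)='#' but target has '.' -> reject
  (0,2)=# (2,1)=. (2,2)=# (3,3)=# -> step gives (0,2)='#' but target has '.' -> reject
  (0,2)=# (2,1)=# (2,2)=. (3,3)=. -> step gives (0,2)='#' but target has '.' -> reject
  (0,2)=# (2,1)=# (2,2)=. (3,3)=# -> step gives (0,2)='#' but target has '.' -> reject
  (0,2)=# (2,1)=# (2,2)=# (3,3)=. -> step gives (0,2)='#' but target has '.' -> reject
  (0,2)=# (2,1)=# (2,2)=# (3,3)=# -> step gives (0,2)='#' but target has '.' -> reject
Unique solution: (0,2)=dead, (2,1)=live, (2,2)=dead, (3,3)=live.
Check: live-neighbor counts of every cell in the completed generation 0:
2221
3441
4352
2241
Applying B3/S23 to generation 0 with these counts gives:
##..
#...
.#.#
##..
which matches the target exactly.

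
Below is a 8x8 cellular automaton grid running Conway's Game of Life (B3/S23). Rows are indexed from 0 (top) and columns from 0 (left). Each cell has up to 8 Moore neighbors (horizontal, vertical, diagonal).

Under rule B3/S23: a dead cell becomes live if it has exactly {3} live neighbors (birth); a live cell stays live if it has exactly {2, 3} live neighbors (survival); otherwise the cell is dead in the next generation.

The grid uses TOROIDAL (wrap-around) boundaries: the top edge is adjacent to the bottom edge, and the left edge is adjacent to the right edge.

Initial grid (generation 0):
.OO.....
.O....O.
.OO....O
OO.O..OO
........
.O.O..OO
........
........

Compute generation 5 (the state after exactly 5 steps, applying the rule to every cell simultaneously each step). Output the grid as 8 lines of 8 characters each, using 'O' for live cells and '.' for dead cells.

Answer: ........
........
........
........
........
........
........
........

Derivation:
Simulating step by step:
Generation 0 (given above): 16 live cells
Generation 1: 6 live cells
.OO.....
........
........
.O....OO
.O......
........
........
........
Generation 2: 2 live cells
........
........
........
O.......
O.......
........
........
........
Generation 3: 0 live cells
........
........
........
........
........
........
........
........
Generation 4: 0 live cells
........
........
........
........
........
........
........
........
Generation 5: 0 live cells
(generation 5 grid is the final answer)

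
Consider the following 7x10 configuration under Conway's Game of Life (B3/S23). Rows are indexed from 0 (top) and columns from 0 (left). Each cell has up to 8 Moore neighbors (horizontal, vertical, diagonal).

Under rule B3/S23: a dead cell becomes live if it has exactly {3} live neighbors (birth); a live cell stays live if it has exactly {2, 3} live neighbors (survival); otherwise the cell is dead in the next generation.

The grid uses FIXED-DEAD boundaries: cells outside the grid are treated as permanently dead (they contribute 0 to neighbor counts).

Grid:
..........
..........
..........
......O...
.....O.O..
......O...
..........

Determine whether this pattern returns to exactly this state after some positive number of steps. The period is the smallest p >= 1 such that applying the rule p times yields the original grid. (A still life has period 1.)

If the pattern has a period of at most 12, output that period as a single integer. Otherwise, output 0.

Answer: 1

Derivation:
Simulating and comparing each generation to the original:
Gen 0 (original, given above): 4 live cells
Gen 1: 4 live cells, MATCHES original -> period = 1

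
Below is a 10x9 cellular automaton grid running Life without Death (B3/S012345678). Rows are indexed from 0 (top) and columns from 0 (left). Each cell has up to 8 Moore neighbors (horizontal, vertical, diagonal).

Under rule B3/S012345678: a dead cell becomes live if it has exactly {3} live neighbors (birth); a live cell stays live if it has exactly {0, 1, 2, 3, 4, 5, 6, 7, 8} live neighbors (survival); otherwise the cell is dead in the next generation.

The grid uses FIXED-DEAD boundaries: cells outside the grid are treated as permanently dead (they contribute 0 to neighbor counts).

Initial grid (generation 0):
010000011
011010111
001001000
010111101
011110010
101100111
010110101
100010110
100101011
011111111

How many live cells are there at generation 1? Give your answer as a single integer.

Simulating step by step:
Generation 0 (given above): 50 live cells
Generation 1: 60 live cells
011000111
011111111
001001001
010111111
111110010
101100111
110110101
111010110
100101011
011111111
Population at generation 1: 60

Answer: 60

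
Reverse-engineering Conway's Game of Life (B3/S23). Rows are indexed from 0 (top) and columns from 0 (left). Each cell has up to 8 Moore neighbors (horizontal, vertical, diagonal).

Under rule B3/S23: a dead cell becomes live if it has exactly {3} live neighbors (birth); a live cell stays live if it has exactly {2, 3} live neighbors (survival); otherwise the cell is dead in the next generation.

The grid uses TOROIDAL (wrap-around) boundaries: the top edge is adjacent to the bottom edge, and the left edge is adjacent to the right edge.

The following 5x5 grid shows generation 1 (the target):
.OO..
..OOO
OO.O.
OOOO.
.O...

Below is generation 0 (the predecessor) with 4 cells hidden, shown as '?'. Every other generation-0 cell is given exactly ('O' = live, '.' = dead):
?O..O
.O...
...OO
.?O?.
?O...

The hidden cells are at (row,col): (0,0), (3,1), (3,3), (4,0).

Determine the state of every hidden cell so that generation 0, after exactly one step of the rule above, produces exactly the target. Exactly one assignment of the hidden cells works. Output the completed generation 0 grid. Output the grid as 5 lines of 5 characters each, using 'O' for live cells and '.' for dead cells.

Hidden generation-0 cells (in order): (0,0), (3,1), (3,3), (4,0).
A hidden cell only influences target cells in its own 3x3 neighborhood. Try each of the 2^4 = 16 assignments, step the completed generation 0 forward once under B3/S23, and compare with the target:
  (0,0)=. (3,1)=. (3,3)=. (4,0)=. -> step gives (2,0)='.' but target has 'O' -> reject
  (0,0)=. (3,1)=. (3,3)=. (4,0)=O -> step gives (2,0)='.' but target has 'O' -> reject
  (0,0)=. (3,1)=. (3,3)=O (4,0)=. -> step gives (2,0)='.' but target has 'O' -> reject
  (0,0)=. (3,1)=. (3,3)=O (4,0)=O -> step gives (2,0)='.' but target has 'O' -> reject
  (0,0)=. (3,1)=O (3,3)=. (4,0)=. -> step reproduces the target at every cell -> ACCEPT
  (0,0)=. (3,1)=O (3,3)=. (4,0)=O -> step gives (3,0)='.' but target has 'O' -> reject
  (0,0)=. (3,1)=O (3,3)=O (4,0)=. -> step gives (2,4)='O' but target has '.' -> reject
  (0,0)=. (3,1)=O (3,3)=O (4,0)=O -> step gives (2,4)='O' but target has '.' -> reject
  (0,0)=O (3,1)=. (3,3)=. (4,0)=. -> step gives (1,1)='O' but target has '.' -> reject
  (0,0)=O (3,1)=. (3,3)=. (4,0)=O -> step gives (0,1)='.' but target has 'O' -> reject
  (0,0)=O (3,1)=. (3,3)=O (4,0)=. -> step gives (1,1)='O' but target has '.' -> reject
  (0,0)=O (3,1)=. (3,3)=O (4,0)=O -> step gives (0,1)='.' but target has 'O' -> reject
  (0,0)=O (3,1)=O (3,3)=. (4,0)=. -> step gives (1,1)='O' but target has '.' -> reject
  (0,0)=O (3,1)=O (3,3)=. (4,0)=O -> step gives (0,1)='.' but target has 'O' -> reject
  (0,0)=O (3,1)=O (3,3)=O (4,0)=. -> step gives (1,1)='O' but target has '.' -> reject
  (0,0)=O (3,1)=O (3,3)=O (4,0)=O -> step gives (0,1)='.' but target has 'O' -> reject
Unique solution: (0,0)=dead, (3,1)=live, (3,3)=dead, (4,0)=dead.
Check: live-neighbor counts of every cell in the completed generation 0:
42310
41333
33421
32332
43421
Applying B3/S23 to generation 0 with these counts gives:
.OO..
..OOO
OO.O.
OOOO.
.O...
which matches the target exactly.

Answer: .O..O
.O...
...OO
.OO..
.O...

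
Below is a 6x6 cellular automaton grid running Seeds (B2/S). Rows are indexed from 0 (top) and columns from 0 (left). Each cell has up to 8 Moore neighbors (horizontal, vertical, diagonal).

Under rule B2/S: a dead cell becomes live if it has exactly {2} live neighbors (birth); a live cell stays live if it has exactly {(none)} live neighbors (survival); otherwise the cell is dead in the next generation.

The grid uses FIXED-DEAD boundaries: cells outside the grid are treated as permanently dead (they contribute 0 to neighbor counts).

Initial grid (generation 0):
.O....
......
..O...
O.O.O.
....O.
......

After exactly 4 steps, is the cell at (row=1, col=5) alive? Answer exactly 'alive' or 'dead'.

Simulating step by step:
Generation 0 (given above): 6 live cells
Generation 1: 5 live cells
......
.OO...
......
.....O
.O...O
......
Generation 2: 6 live cells
.OO...
......
.OO...
....O.
....O.
......
Generation 3: 8 live cells
......
O..O..
...O..
.OO..O
...O.O
......
Generation 4: 5 live cells
......
..O.O.
O.....
......
.O....
....O.

Cell (1,5) at generation 4: 0 -> dead

Answer: dead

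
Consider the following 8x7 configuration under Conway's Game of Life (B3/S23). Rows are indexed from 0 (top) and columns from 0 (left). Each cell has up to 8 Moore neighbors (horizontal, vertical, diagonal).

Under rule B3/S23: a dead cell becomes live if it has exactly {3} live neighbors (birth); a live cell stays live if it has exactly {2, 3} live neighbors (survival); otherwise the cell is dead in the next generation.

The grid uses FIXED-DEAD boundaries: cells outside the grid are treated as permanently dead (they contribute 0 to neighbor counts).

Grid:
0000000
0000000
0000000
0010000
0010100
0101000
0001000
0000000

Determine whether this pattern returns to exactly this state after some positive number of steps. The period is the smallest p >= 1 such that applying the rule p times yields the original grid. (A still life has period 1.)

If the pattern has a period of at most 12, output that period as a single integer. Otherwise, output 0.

Answer: 2

Derivation:
Simulating and comparing each generation to the original:
Gen 0 (original, given above): 6 live cells
Gen 1: 6 live cells, differs from original
Gen 2: 6 live cells, MATCHES original -> period = 2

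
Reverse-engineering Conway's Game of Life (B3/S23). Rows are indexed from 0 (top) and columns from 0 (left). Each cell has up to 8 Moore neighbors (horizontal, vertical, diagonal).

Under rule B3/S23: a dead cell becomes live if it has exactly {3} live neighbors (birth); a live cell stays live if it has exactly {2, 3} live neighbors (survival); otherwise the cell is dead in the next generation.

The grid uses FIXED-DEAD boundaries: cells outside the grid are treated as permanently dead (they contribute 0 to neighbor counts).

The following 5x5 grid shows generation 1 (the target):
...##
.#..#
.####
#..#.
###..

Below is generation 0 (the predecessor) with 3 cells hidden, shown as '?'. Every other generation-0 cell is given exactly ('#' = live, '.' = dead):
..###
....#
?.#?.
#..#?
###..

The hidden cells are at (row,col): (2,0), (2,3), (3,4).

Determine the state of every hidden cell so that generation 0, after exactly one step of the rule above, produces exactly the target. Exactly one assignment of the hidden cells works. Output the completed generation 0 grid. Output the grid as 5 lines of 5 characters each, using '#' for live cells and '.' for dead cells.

Hidden generation-0 cells (in order): (2,0), (2,3), (3,4).
A hidden cell only influences target cells in its own 3x3 neighborhood. Try each of the 2^3 = 8 assignments, step the completed generation 0 forward once under B3/S23, and compare with the target:
  (2,0)=. (2,3)=. (3,4)=. -> step gives (1,1)='.' but target has '#' -> reject
  (2,0)=. (2,3)=. (3,4)=# -> step gives (1,1)='.' but target has '#' -> reject
  (2,0)=. (2,3)=# (3,4)=. -> step gives (1,1)='.' but target has '#' -> reject
  (2,0)=. (2,3)=# (3,4)=# -> step gives (1,1)='.' but target has '#' -> reject
  (2,0)=# (2,3)=. (3,4)=. -> step gives (1,2)='#' but target has '.' -> reject
  (2,0)=# (2,3)=. (3,4)=# -> step gives (1,2)='#' but target has '.' -> reject
  (2,0)=# (2,3)=# (3,4)=. -> step reproduces the target at every cell -> ACCEPT
  (2,0)=# (2,3)=# (3,4)=# -> step gives (2,3)='.' but target has '#' -> reject
Unique solution: (2,0)=live, (2,3)=live, (3,4)=dead.
Check: live-neighbor counts of every cell in the completed generation 0:
01132
13463
13233
36532
23221
Applying B3/S23 to generation 0 with these counts gives:
...##
.#..#
.####
#..#.
###..
which matches the target exactly.

Answer: ..###
....#
#.##.
#..#.
###..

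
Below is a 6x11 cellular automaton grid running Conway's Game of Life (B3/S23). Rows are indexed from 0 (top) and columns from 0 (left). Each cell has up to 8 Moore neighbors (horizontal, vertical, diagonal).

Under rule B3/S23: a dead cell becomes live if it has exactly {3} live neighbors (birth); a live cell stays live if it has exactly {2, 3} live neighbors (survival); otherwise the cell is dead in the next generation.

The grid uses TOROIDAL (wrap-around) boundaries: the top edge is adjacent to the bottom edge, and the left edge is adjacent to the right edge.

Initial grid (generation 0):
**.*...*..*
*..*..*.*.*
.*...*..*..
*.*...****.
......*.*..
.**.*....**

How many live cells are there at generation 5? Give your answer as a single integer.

Simulating step by step:
Generation 0 (given above): 26 live cells
Generation 1: 27 live cells
...**..**..
....*.*.*.*
.**..*.....
.*...**..*.
*.**.**....
.***...****
Generation 2: 26 live cells
*...***...*
..*.*.*.**.
***.*..*.*.
*..*.......
*..*.*.....
**...*...**
Generation 3: 21 live cells
...**.***..
..*.*.*.**.
*.*.**.*.*.
*..*.......
..*........
.*.......*.
Generation 4: 24 live cells
..***.*....
.**......**
..*.****.*.
..***.....*
.**........
..**...**..
Generation 5: 21 live cells
....*..***.
.*.....****
*...***.**.
....*.*....
.*..*......
....*..*...
Population at generation 5: 21

Answer: 21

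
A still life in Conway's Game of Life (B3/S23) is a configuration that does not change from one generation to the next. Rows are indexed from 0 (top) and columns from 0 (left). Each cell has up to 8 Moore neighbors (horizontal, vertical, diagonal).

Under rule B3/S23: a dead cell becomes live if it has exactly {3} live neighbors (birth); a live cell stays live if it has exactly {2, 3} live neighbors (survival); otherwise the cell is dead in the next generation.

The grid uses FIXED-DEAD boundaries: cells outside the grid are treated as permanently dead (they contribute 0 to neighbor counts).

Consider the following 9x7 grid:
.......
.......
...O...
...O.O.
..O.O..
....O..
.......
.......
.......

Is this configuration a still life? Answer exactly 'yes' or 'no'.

Answer: no

Derivation:
Compute generation 1 and compare to generation 0 (given above):
Generation 1:
.......
.......
....O..
..OO...
....OO.
...O...
.......
.......
.......
Cell (2,3) differs: gen0=1 vs gen1=0 -> NOT a still life.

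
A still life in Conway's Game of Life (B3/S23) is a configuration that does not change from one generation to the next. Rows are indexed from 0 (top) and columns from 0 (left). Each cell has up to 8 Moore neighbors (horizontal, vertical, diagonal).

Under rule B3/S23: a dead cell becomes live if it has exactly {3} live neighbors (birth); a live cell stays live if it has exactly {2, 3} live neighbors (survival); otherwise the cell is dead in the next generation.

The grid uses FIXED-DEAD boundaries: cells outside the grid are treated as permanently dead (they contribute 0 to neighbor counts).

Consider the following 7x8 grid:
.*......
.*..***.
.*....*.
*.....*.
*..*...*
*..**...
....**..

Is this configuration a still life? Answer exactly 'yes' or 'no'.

Compute generation 1 and compare to generation 0 (given above):
Generation 1:
.....*..
***..**.
**....**
**....**
**.**...
...*.*..
...***..
Cell (0,1) differs: gen0=1 vs gen1=0 -> NOT a still life.

Answer: no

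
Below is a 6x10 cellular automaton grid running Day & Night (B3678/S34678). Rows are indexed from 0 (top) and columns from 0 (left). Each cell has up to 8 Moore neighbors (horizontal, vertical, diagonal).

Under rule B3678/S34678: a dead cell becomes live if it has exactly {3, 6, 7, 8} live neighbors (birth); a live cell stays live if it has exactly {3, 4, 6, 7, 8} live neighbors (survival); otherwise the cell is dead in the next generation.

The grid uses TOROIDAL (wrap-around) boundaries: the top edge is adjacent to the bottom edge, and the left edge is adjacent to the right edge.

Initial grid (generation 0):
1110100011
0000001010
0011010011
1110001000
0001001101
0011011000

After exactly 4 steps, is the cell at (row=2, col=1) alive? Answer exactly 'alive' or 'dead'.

Answer: alive

Derivation:
Simulating step by step:
Generation 0 (given above): 25 live cells
Generation 1: 27 live cells
0110001001
0000110011
1010001001
1110111000
1001101100
0011011000
Generation 2: 29 live cells
1010001110
0011011111
1000011111
1010101000
0000010100
1011011000
Generation 3: 21 live cells
0010001110
0000111111
1010001100
0100000000
0010010000
0000110011
Generation 4: 21 live cells
0001010110
0101011101
0100001101
0110001000
0000100000
0001010010

Cell (2,1) at generation 4: 1 -> alive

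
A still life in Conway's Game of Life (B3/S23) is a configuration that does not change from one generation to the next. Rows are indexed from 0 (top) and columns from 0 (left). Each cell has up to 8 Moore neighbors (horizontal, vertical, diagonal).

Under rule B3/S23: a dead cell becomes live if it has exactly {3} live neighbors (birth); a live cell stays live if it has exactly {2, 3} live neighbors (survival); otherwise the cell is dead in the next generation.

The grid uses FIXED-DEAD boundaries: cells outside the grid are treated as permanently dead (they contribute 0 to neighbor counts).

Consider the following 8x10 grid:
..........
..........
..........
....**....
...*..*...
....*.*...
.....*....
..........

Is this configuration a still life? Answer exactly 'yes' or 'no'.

Answer: yes

Derivation:
Compute generation 1 and compare to generation 0 (given above):
Generation 1:
..........
..........
..........
....**....
...*..*...
....*.*...
.....*....
..........
The grids are IDENTICAL -> still life.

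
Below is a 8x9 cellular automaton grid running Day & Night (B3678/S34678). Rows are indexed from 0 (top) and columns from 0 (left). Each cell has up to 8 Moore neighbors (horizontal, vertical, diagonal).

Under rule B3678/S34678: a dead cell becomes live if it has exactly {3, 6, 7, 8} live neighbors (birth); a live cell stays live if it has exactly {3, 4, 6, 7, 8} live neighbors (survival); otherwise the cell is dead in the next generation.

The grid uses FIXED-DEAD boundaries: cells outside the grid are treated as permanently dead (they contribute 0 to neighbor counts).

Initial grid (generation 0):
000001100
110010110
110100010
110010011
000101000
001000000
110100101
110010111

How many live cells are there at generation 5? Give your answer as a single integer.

Answer: 10

Derivation:
Simulating step by step:
Generation 0 (given above): 30 live cells
Generation 1: 31 live cells
000001110
111000110
000011010
110110100
011010000
011110000
110001000
111001010
Generation 2: 26 live cells
010000110
000010111
000011010
010110000
001110000
000111000
111000100
110000100
Generation 3: 22 live cells
000001111
000000001
000011011
000000000
001110000
000011000
111110000
111000000
Generation 4: 17 live cells
000000010
000010011
000000000
000001000
000111000
000101000
101111000
101000000
Generation 5: 10 live cells
000000001
000000000
000000000
000000000
000001100
000011100
001110000
000010000
Population at generation 5: 10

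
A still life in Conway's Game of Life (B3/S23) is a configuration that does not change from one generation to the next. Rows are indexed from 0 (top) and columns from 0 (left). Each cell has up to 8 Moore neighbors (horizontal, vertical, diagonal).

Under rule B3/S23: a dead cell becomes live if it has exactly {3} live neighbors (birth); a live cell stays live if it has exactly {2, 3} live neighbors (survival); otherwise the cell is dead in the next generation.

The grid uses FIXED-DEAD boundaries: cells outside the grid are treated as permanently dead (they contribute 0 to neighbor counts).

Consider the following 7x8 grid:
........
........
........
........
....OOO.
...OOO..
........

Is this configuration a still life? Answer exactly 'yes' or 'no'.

Compute generation 1 and compare to generation 0 (given above):
Generation 1:
........
........
........
.....O..
...O..O.
...O..O.
....O...
Cell (3,5) differs: gen0=0 vs gen1=1 -> NOT a still life.

Answer: no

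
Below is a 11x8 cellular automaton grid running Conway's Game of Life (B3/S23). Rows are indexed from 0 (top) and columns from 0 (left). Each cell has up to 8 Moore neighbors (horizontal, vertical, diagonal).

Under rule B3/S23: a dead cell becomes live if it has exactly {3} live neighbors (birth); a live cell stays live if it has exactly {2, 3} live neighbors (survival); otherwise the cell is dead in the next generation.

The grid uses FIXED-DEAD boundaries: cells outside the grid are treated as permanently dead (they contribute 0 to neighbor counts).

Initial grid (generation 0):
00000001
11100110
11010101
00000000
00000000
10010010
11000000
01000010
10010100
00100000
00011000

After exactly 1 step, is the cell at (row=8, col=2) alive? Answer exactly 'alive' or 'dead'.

Answer: alive

Derivation:
Simulating step by step:
Generation 0 (given above): 24 live cells
Generation 1: 21 live cells
01000010
10101101
10001100
00000000
00000000
11000000
11100000
01100000
01100000
00100000
00010000

Cell (8,2) at generation 1: 1 -> alive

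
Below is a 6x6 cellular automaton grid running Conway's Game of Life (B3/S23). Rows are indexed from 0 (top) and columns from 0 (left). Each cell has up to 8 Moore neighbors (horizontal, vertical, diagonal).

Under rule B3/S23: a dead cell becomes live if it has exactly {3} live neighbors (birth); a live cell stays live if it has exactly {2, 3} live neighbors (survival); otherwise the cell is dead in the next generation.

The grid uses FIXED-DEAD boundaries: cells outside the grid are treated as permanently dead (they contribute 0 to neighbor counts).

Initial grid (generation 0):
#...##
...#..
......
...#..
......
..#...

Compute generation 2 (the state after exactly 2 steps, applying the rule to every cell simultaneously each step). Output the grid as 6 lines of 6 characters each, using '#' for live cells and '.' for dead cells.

Simulating step by step:
Generation 0 (given above): 6 live cells
Generation 1: 2 live cells
....#.
....#.
......
......
......
......
Generation 2: 0 live cells
(generation 2 grid is the final answer)

Answer: ......
......
......
......
......
......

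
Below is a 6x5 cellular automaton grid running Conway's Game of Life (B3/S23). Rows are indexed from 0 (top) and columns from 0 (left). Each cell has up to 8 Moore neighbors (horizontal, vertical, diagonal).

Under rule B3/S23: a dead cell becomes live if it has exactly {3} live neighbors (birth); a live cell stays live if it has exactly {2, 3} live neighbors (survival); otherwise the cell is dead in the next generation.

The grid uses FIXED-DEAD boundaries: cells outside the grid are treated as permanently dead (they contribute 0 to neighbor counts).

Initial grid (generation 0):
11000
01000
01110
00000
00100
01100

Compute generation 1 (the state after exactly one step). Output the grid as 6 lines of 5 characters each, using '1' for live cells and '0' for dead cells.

Simulating step by step:
Generation 0 (given above): 9 live cells
Generation 1: 10 live cells
(generation 1 grid is the final answer)

Answer: 11000
00000
01100
01010
01100
01100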